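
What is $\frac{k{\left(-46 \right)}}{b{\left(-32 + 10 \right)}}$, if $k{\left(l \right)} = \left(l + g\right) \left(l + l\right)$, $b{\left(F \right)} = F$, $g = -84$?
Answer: $- \frac{5980}{11} \approx -543.64$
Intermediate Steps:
$k{\left(l \right)} = 2 l \left(-84 + l\right)$ ($k{\left(l \right)} = \left(l - 84\right) \left(l + l\right) = \left(-84 + l\right) 2 l = 2 l \left(-84 + l\right)$)
$\frac{k{\left(-46 \right)}}{b{\left(-32 + 10 \right)}} = \frac{2 \left(-46\right) \left(-84 - 46\right)}{-32 + 10} = \frac{2 \left(-46\right) \left(-130\right)}{-22} = 11960 \left(- \frac{1}{22}\right) = - \frac{5980}{11}$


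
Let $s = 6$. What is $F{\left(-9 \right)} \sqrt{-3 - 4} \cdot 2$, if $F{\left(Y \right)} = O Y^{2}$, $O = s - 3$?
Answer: $486 i \sqrt{7} \approx 1285.8 i$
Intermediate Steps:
$O = 3$ ($O = 6 - 3 = 3$)
$F{\left(Y \right)} = 3 Y^{2}$
$F{\left(-9 \right)} \sqrt{-3 - 4} \cdot 2 = 3 \left(-9\right)^{2} \sqrt{-3 - 4} \cdot 2 = 3 \cdot 81 \sqrt{-7} \cdot 2 = 243 i \sqrt{7} \cdot 2 = 243 \cdot 2 i \sqrt{7} = 486 i \sqrt{7}$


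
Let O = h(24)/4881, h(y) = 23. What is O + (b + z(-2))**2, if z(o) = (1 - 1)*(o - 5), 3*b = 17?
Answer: 470272/14643 ≈ 32.116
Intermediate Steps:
b = 17/3 (b = (1/3)*17 = 17/3 ≈ 5.6667)
z(o) = 0 (z(o) = 0*(-5 + o) = 0)
O = 23/4881 ≈ 0.0047121
O + (b + z(-2))**2 = 23/4881 + (17/3 + 0)**2 = 23/4881 + (17/3)**2 = 23/4881 + 289/9 = 470272/14643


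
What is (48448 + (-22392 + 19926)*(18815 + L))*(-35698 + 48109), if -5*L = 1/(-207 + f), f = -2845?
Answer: -627013437268689/1090 ≈ -5.7524e+11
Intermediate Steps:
L = 1/15260 (L = -1/(5*(-207 - 2845)) = -1/5/(-3052) = -1/5*(-1/3052) = 1/15260 ≈ 6.5531e-5)
(48448 + (-22392 + 19926)*(18815 + L))*(-35698 + 48109) = (48448 + (-22392 + 19926)*(18815 + 1/15260))*(-35698 + 48109) = (48448 - 2466*287116901/15260)*12411 = (48448 - 354015138933/7630)*12411 = -353645480693/7630*12411 = -627013437268689/1090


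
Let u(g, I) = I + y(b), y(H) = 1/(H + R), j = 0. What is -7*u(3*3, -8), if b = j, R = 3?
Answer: 161/3 ≈ 53.667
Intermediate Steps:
b = 0
y(H) = 1/(3 + H) (y(H) = 1/(H + 3) = 1/(3 + H))
u(g, I) = 1/3 + I (u(g, I) = I + 1/(3 + 0) = I + 1/3 = 1/3 + I)
-7*u(3*3, -8) = -7*(1/3 - 8) = -7*(-23/3) = 161/3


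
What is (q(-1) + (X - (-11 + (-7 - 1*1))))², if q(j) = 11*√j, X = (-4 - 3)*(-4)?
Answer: 2088 + 1034*I ≈ 2088.0 + 1034.0*I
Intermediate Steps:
X = 28 (X = -7*(-4) = 28)
(q(-1) + (X - (-11 + (-7 - 1*1))))² = (11*√(-1) + (28 - (-11 + (-7 - 1*1))))² = (11*I + (28 - (-11 + (-7 - 1))))² = (11*I + (28 - (-11 - 8)))² = (11*I + (28 - 1*(-19)))² = (11*I + (28 + 19))² = (11*I + 47)² = (47 + 11*I)²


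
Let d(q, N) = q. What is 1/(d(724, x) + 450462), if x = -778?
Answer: 1/451186 ≈ 2.2164e-6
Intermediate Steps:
1/(d(724, x) + 450462) = 1/(724 + 450462) = 1/451186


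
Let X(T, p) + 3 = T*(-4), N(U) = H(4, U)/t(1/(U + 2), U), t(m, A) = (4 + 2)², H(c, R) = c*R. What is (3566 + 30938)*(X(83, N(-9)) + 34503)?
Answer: 1178932672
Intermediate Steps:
H(c, R) = R*c
t(m, A) = 36 (t(m, A) = 6² = 36)
N(U) = U/9 (N(U) = (U*4)/36 = (4*U)*(1/36) = U/9)
X(T, p) = -3 - 4*T (X(T, p) = -3 + T*(-4) = -3 - 4*T)
(3566 + 30938)*(X(83, N(-9)) + 34503) = (3566 + 30938)*((-3 - 4*83) + 34503) = 34504*((-3 - 332) + 34503) = 34504*(-335 + 34503) = 34504*34168 = 1178932672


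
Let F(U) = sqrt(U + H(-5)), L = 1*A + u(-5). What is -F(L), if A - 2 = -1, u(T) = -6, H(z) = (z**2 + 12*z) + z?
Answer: -3*I*sqrt(5) ≈ -6.7082*I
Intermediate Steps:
H(z) = z**2 + 13*z
A = 1 (A = 2 - 1 = 1)
L = -5 (L = 1*1 - 6 = 1 - 6 = -5)
F(U) = sqrt(-40 + U) (F(U) = sqrt(U - 5*(13 - 5)) = sqrt(U - 5*8) = sqrt(U - 40) = sqrt(-40 + U))
-F(L) = -sqrt(-40 - 5) = -sqrt(-45) = -3*I*sqrt(5)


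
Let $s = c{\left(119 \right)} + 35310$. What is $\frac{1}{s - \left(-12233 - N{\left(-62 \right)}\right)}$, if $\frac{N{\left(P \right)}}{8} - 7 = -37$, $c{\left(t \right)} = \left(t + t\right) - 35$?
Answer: $\frac{1}{47506} \approx 2.105 \cdot 10^{-5}$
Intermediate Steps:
$c{\left(t \right)} = -35 + 2 t$ ($c{\left(t \right)} = 2 t - 35 = -35 + 2 t$)
$N{\left(P \right)} = -240$ ($N{\left(P \right)} = 56 + 8 \left(-37\right) = 56 - 296 = -240$)
$s = 35513$ ($s = \left(-35 + 2 \cdot 119\right) + 35310 = \left(-35 + 238\right) + 35310 = 203 + 35310 = 35513$)
$\frac{1}{s - \left(-12233 - N{\left(-62 \right)}\right)} = \frac{1}{35513 + \left(\left(24871 - 240\right) - 12638\right)} = \frac{1}{35513 + \left(24631 - 12638\right)} = \frac{1}{35513 + 11993} = \frac{1}{47506}$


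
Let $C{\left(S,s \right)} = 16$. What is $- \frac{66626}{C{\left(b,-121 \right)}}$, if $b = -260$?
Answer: $- \frac{33313}{8} \approx -4164.1$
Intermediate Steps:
$- \frac{66626}{C{\left(b,-121 \right)}} = - \frac{66626}{16} = \left(-66626\right) \frac{1}{16} = - \frac{33313}{8}$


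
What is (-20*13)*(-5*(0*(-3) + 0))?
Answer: 0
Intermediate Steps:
(-20*13)*(-5*(0*(-3) + 0)) = -(-1300)*(0 + 0) = -(-1300)*0 = -260*0 = 0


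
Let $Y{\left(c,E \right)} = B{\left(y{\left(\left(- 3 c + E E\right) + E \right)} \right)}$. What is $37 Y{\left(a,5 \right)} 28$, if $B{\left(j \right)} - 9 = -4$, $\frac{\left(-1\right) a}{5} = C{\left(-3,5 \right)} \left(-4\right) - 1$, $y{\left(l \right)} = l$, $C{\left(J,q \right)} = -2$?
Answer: $5180$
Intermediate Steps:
$a = -35$ ($a = - 5 \left(\left(-2\right) \left(-4\right) - 1\right) = - 5 \left(8 - 1\right) = \left(-5\right) 7 = -35$)
$B{\left(j \right)} = 5$ ($B{\left(j \right)} = 9 - 4 = 5$)
$Y{\left(c,E \right)} = 5$
$37 Y{\left(a,5 \right)} 28 = 37 \cdot 5 \cdot 28 = 185 \cdot 28 = 5180$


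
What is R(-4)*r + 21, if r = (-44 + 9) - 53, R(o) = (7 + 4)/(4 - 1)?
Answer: -905/3 ≈ -301.67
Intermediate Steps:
R(o) = 11/3
r = -88 (r = -35 - 53 = -88)
R(-4)*r + 21 = (11/3)*(-88) + 21 = -968/3 + 21 = -905/3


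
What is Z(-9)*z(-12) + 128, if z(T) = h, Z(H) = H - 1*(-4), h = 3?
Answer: 113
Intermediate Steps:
Z(H) = 4 + H (Z(H) = H + 4 = 4 + H)
z(T) = 3
Z(-9)*z(-12) + 128 = (4 - 9)*3 + 128 = -5*3 + 128 = -15 + 128 = 113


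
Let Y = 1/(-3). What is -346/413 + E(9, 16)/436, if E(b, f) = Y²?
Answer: -1357291/1620612 ≈ -0.83752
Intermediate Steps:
Y = -⅓ (Y = 1*(-⅓) = -⅓ ≈ -0.33333)
E(b, f) = ⅑ (E(b, f) = (-⅓)² = ⅑)
-346/413 + E(9, 16)/436 = -346/413 + (⅑)/436 = -346*1/413 + (⅑)*(1/436) = -346/413 + 1/3924 = -1357291/1620612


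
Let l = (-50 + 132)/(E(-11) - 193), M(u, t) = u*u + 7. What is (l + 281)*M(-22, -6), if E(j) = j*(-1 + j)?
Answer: 8375969/61 ≈ 1.3731e+5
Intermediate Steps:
M(u, t) = 7 + u² (M(u, t) = u² + 7 = 7 + u²)
l = -82/61 (l = (-50 + 132)/(-11*(-1 - 11) - 193) = 82/(-11*(-12) - 193) = 82/(132 - 193) = 82/(-61) = 82*(-1/61) = -82/61 ≈ -1.3443)
(l + 281)*M(-22, -6) = (-82/61 + 281)*(7 + (-22)²) = 17059*(7 + 484)/61 = (17059/61)*491 = 8375969/61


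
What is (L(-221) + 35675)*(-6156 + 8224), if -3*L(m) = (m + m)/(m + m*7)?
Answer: 221327183/3 ≈ 7.3776e+7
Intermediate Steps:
L(m) = -1/12 (L(m) = -(m + m)/(3*(m + m*7)) = -2*m/(3*(m + 7*m)) = -2*m/(3*(8*m)) = -2*m*1/(8*m)/3 = -⅓*¼ = -1/12)
(L(-221) + 35675)*(-6156 + 8224) = (-1/12 + 35675)*(-6156 + 8224) = (428099/12)*2068 = 221327183/3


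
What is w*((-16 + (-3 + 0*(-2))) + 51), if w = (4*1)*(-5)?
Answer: -640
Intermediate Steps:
w = -20 (w = 4*(-5) = -20)
w*((-16 + (-3 + 0*(-2))) + 51) = -20*((-16 + (-3 + 0*(-2))) + 51) = -20*((-16 + (-3 + 0)) + 51) = -20*((-16 - 3) + 51) = -20*(-19 + 51) = -20*32 = -640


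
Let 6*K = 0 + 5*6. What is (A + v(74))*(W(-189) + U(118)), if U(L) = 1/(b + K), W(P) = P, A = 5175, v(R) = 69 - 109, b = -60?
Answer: -10676692/11 ≈ -9.7061e+5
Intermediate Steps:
v(R) = -40
K = 5 (K = (0 + 5*6)/6 = (0 + 30)/6 = (⅙)*30 = 5)
U(L) = -1/55 (U(L) = 1/(-60 + 5) = 1/(-55) = -1/55)
(A + v(74))*(W(-189) + U(118)) = (5175 - 40)*(-189 - 1/55) = 5135*(-10396/55) = -10676692/11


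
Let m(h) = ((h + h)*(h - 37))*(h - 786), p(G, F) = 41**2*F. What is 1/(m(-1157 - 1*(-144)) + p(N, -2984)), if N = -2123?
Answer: -1/3832028804 ≈ -2.6096e-10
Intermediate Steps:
p(G, F) = 1681*F
m(h) = 2*h*(-786 + h)*(-37 + h) (m(h) = ((2*h)*(-37 + h))*(-786 + h) = (2*h*(-37 + h))*(-786 + h) = 2*h*(-786 + h)*(-37 + h))
1/(m(-1157 - 1*(-144)) + p(N, -2984)) = 1/(2*(-1157 - 1*(-144))*(29082 + (-1157 - 1*(-144))**2 - 823*(-1157 - 1*(-144))) + 1681*(-2984)) = 1/(2*(-1157 + 144)*(29082 + (-1157 + 144)**2 - 823*(-1157 + 144)) - 5016104) = 1/(2*(-1013)*(29082 + (-1013)**2 - 823*(-1013)) - 5016104) = 1/(2*(-1013)*(29082 + 1026169 + 833699) - 5016104) = 1/(2*(-1013)*1888950 - 5016104) = 1/(-3827012700 - 5016104) = 1/(-3832028804) = -1/3832028804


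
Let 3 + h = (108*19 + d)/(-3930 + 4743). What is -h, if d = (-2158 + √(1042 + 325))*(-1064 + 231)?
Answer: -1797227/813 + 833*√1367/813 ≈ -2172.7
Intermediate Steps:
d = 1797614 - 833*√1367 (d = (-2158 + √1367)*(-833) = 1797614 - 833*√1367 ≈ 1.7668e+6)
h = 1797227/813 - 833*√1367/813 (h = -3 + (108*19 + (1797614 - 833*√1367))/(-3930 + 4743) = -3 + (2052 + (1797614 - 833*√1367))/813 = -3 + (1799666 - 833*√1367)*(1/813) = -3 + (1799666/813 - 833*√1367/813) = 1797227/813 - 833*√1367/813 ≈ 2172.7)
-h = -(1797227/813 - 833*√1367/813) = -1797227/813 + 833*√1367/813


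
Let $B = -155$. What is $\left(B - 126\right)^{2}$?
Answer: $78961$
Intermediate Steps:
$\left(B - 126\right)^{2} = \left(-155 - 126\right)^{2} = \left(-281\right)^{2} = 78961$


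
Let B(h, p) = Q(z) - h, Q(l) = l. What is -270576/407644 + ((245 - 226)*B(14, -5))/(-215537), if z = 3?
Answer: -14558485429/21965591207 ≈ -0.66279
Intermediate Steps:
B(h, p) = 3 - h
-270576/407644 + ((245 - 226)*B(14, -5))/(-215537) = -270576/407644 + ((245 - 226)*(3 - 1*14))/(-215537) = -270576*1/407644 + (19*(3 - 14))*(-1/215537) = -67644/101911 + (19*(-11))*(-1/215537) = -67644/101911 - 209*(-1/215537) = -67644/101911 + 209/215537 = -14558485429/21965591207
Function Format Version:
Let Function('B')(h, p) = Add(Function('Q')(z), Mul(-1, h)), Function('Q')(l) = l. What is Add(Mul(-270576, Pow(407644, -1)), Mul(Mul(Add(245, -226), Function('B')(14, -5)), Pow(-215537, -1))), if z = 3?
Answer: Rational(-14558485429, 21965591207) ≈ -0.66279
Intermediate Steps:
Function('B')(h, p) = Add(3, Mul(-1, h))
Add(Mul(-270576, Pow(407644, -1)), Mul(Mul(Add(245, -226), Function('B')(14, -5)), Pow(-215537, -1))) = Add(Mul(-270576, Pow(407644, -1)), Mul(Mul(Add(245, -226), Add(3, Mul(-1, 14))), Pow(-215537, -1))) = Add(Mul(-270576, Rational(1, 407644)), Mul(Mul(19, Add(3, -14)), Rational(-1, 215537))) = Add(Rational(-67644, 101911), Mul(Mul(19, -11), Rational(-1, 215537))) = Add(Rational(-67644, 101911), Mul(-209, Rational(-1, 215537))) = Add(Rational(-67644, 101911), Rational(209, 215537)) = Rational(-14558485429, 21965591207)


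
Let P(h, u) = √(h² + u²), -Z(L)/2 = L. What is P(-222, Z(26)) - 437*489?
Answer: -213693 + 2*√12997 ≈ -2.1347e+5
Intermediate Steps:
Z(L) = -2*L
P(-222, Z(26)) - 437*489 = √((-222)² + (-2*26)²) - 437*489 = √(49284 + (-52)²) - 213693 = √(49284 + 2704) - 213693 = √51988 - 213693 = 2*√12997 - 213693 = -213693 + 2*√12997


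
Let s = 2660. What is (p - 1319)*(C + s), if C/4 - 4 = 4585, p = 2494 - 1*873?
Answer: 6346832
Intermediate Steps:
p = 1621 (p = 2494 - 873 = 1621)
C = 18356 (C = 16 + 4*4585 = 16 + 18340 = 18356)
(p - 1319)*(C + s) = (1621 - 1319)*(18356 + 2660) = 302*21016 = 6346832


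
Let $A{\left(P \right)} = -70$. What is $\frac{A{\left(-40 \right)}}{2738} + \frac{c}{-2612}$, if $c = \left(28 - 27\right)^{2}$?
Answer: $- \frac{92789}{3575828} \approx -0.025949$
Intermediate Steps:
$c = 1$ ($c = 1^{2} = 1$)
$\frac{A{\left(-40 \right)}}{2738} + \frac{c}{-2612} = - \frac{70}{2738} + 1 \frac{1}{-2612} = \left(-70\right) \frac{1}{2738} + 1 \left(- \frac{1}{2612}\right) = - \frac{35}{1369} - \frac{1}{2612} = - \frac{92789}{3575828}$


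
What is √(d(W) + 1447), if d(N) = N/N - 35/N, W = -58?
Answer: √4873102/58 ≈ 38.061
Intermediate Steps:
d(N) = 1 - 35/N
√(d(W) + 1447) = √((-35 - 58)/(-58) + 1447) = √(-1/58*(-93) + 1447) = √(93/58 + 1447) = √(84019/58) = √4873102/58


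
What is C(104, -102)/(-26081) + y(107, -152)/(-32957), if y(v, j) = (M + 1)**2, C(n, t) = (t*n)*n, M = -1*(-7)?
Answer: 36357547840/859551517 ≈ 42.298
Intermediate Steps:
M = 7
C(n, t) = t*n**2 (C(n, t) = (n*t)*n = t*n**2)
y(v, j) = 64 (y(v, j) = (7 + 1)**2 = 8**2 = 64)
C(104, -102)/(-26081) + y(107, -152)/(-32957) = -102*104**2/(-26081) + 64/(-32957) = -102*10816*(-1/26081) + 64*(-1/32957) = -1103232*(-1/26081) - 64/32957 = 1103232/26081 - 64/32957 = 36357547840/859551517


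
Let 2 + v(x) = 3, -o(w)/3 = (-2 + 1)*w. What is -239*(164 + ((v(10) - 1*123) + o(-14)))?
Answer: 0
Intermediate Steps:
o(w) = 3*w (o(w) = -3*(-2 + 1)*w = -(-3)*w = 3*w)
v(x) = 1 (v(x) = -2 + 3 = 1)
-239*(164 + ((v(10) - 1*123) + o(-14))) = -239*(164 + ((1 - 1*123) + 3*(-14))) = -239*(164 + ((1 - 123) - 42)) = -239*(164 + (-122 - 42)) = -239*(164 - 164) = -239*0 = 0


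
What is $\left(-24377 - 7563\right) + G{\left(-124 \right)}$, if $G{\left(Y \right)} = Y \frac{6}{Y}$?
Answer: $-31934$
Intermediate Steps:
$G{\left(Y \right)} = 6$
$\left(-24377 - 7563\right) + G{\left(-124 \right)} = \left(-24377 - 7563\right) + 6 = -31940 + 6 = -31934$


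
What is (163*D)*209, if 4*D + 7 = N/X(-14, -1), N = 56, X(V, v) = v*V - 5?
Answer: -238469/36 ≈ -6624.1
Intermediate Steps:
X(V, v) = -5 + V*v (X(V, v) = V*v - 5 = -5 + V*v)
D = -7/36 (D = -7/4 + (56/(-5 - 14*(-1)))/4 = -7/4 + (56/(-5 + 14))/4 = -7/4 + (56/9)/4 = -7/4 + (56*(⅑))/4 = -7/4 + (¼)*(56/9) = -7/4 + 14/9 = -7/36 ≈ -0.19444)
(163*D)*209 = (163*(-7/36))*209 = -1141/36*209 = -238469/36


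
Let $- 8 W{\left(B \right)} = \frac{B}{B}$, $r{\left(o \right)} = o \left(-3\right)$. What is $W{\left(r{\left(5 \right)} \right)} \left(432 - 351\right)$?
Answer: $- \frac{81}{8} \approx -10.125$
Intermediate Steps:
$r{\left(o \right)} = - 3 o$
$W{\left(B \right)} = - \frac{1}{8}$ ($W{\left(B \right)} = - \frac{B \frac{1}{B}}{8} = \left(- \frac{1}{8}\right) 1 = - \frac{1}{8}$)
$W{\left(r{\left(5 \right)} \right)} \left(432 - 351\right) = - \frac{432 - 351}{8} = \left(- \frac{1}{8}\right) 81 = - \frac{81}{8}$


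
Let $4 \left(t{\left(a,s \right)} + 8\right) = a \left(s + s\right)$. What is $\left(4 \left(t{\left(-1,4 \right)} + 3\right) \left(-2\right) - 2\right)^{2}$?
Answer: $2916$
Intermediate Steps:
$t{\left(a,s \right)} = -8 + \frac{a s}{2}$ ($t{\left(a,s \right)} = -8 + \frac{a \left(s + s\right)}{4} = -8 + \frac{a 2 s}{4} = -8 + \frac{2 a s}{4} = -8 + \frac{a s}{2}$)
$\left(4 \left(t{\left(-1,4 \right)} + 3\right) \left(-2\right) - 2\right)^{2} = \left(4 \left(\left(-8 + \frac{1}{2} \left(-1\right) 4\right) + 3\right) \left(-2\right) - 2\right)^{2} = \left(4 \left(\left(-8 - 2\right) + 3\right) \left(-2\right) - 2\right)^{2} = \left(4 \left(-10 + 3\right) \left(-2\right) - 2\right)^{2} = \left(4 \left(-7\right) \left(-2\right) - 2\right)^{2} = \left(\left(-28\right) \left(-2\right) - 2\right)^{2} = \left(56 - 2\right)^{2} = 54^{2} = 2916$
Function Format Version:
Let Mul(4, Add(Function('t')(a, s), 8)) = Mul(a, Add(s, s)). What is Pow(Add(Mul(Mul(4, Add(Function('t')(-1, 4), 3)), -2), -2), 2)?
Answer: 2916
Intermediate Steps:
Function('t')(a, s) = Add(-8, Mul(Rational(1, 2), a, s)) (Function('t')(a, s) = Add(-8, Mul(Rational(1, 4), Mul(a, Add(s, s)))) = Add(-8, Mul(Rational(1, 4), Mul(a, Mul(2, s)))) = Add(-8, Mul(Rational(1, 4), Mul(2, a, s))) = Add(-8, Mul(Rational(1, 2), a, s)))
Pow(Add(Mul(Mul(4, Add(Function('t')(-1, 4), 3)), -2), -2), 2) = Pow(Add(Mul(Mul(4, Add(Add(-8, Mul(Rational(1, 2), -1, 4)), 3)), -2), -2), 2) = Pow(Add(Mul(Mul(4, Add(Add(-8, -2), 3)), -2), -2), 2) = Pow(Add(Mul(Mul(4, Add(-10, 3)), -2), -2), 2) = Pow(Add(Mul(Mul(4, -7), -2), -2), 2) = Pow(Add(Mul(-28, -2), -2), 2) = Pow(Add(56, -2), 2) = Pow(54, 2) = 2916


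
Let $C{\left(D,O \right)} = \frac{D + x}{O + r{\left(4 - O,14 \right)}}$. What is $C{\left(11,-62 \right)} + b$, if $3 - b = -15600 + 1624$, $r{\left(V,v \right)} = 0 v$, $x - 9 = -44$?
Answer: $\frac{433361}{31} \approx 13979.0$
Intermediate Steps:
$x = -35$ ($x = 9 - 44 = -35$)
$r{\left(V,v \right)} = 0$
$b = 13979$ ($b = 3 - \left(-15600 + 1624\right) = 3 - -13976 = 3 + 13976 = 13979$)
$C{\left(D,O \right)} = \frac{-35 + D}{O}$ ($C{\left(D,O \right)} = \frac{D - 35}{O + 0} = \frac{-35 + D}{O}$)
$C{\left(11,-62 \right)} + b = \frac{-35 + 11}{-62} + 13979 = \left(- \frac{1}{62}\right) \left(-24\right) + 13979 = \frac{12}{31} + 13979 = \frac{433361}{31}$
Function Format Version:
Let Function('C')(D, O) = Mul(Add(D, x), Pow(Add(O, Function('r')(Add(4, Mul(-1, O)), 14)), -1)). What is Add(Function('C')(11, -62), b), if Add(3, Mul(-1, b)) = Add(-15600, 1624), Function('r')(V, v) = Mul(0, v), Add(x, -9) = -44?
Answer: Rational(433361, 31) ≈ 13979.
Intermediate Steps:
x = -35 (x = Add(9, -44) = -35)
Function('r')(V, v) = 0
b = 13979 (b = Add(3, Mul(-1, Add(-15600, 1624))) = Add(3, Mul(-1, -13976)) = Add(3, 13976) = 13979)
Function('C')(D, O) = Mul(Pow(O, -1), Add(-35, D)) (Function('C')(D, O) = Mul(Add(D, -35), Pow(Add(O, 0), -1)) = Mul(Add(-35, D), Pow(O, -1)) = Mul(Pow(O, -1), Add(-35, D)))
Add(Function('C')(11, -62), b) = Add(Mul(Pow(-62, -1), Add(-35, 11)), 13979) = Add(Mul(Rational(-1, 62), -24), 13979) = Add(Rational(12, 31), 13979) = Rational(433361, 31)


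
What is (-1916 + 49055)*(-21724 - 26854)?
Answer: -2289918342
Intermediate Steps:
(-1916 + 49055)*(-21724 - 26854) = 47139*(-48578) = -2289918342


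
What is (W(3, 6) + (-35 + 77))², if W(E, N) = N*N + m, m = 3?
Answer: 6561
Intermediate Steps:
W(E, N) = 3 + N² (W(E, N) = N*N + 3 = N² + 3 = 3 + N²)
(W(3, 6) + (-35 + 77))² = ((3 + 6²) + (-35 + 77))² = ((3 + 36) + 42)² = (39 + 42)² = 81² = 6561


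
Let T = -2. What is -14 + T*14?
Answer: -42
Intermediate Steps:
-14 + T*14 = -14 - 2*14 = -14 - 28 = -42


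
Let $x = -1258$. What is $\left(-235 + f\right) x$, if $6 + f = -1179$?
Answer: $1786360$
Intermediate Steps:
$f = -1185$ ($f = -6 - 1179 = -1185$)
$\left(-235 + f\right) x = \left(-235 - 1185\right) \left(-1258\right) = \left(-1420\right) \left(-1258\right) = 1786360$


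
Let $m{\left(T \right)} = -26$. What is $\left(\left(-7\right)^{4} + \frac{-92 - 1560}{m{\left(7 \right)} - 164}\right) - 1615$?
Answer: $\frac{75496}{95} \approx 794.69$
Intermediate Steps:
$\left(\left(-7\right)^{4} + \frac{-92 - 1560}{m{\left(7 \right)} - 164}\right) - 1615 = \left(\left(-7\right)^{4} + \frac{-92 - 1560}{-26 - 164}\right) - 1615 = \left(2401 - \frac{1652}{-26 + \left(-345 + 181\right)}\right) - 1615 = \left(2401 - \frac{1652}{-26 - 164}\right) - 1615 = \left(2401 - \frac{1652}{-190}\right) - 1615 = \left(2401 - - \frac{826}{95}\right) - 1615 = \left(2401 + \frac{826}{95}\right) - 1615 = \frac{228921}{95} - 1615 = \frac{75496}{95}$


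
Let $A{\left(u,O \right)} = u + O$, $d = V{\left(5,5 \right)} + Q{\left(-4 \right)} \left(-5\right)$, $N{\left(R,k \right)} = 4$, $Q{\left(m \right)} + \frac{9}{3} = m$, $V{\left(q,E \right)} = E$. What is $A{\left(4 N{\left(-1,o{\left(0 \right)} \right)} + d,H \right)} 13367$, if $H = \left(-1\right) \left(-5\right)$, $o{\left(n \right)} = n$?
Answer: $815387$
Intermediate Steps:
$Q{\left(m \right)} = -3 + m$
$d = 40$ ($d = 5 + \left(-3 - 4\right) \left(-5\right) = 5 - -35 = 5 + 35 = 40$)
$H = 5$
$A{\left(u,O \right)} = O + u$
$A{\left(4 N{\left(-1,o{\left(0 \right)} \right)} + d,H \right)} 13367 = \left(5 + \left(4 \cdot 4 + 40\right)\right) 13367 = \left(5 + \left(16 + 40\right)\right) 13367 = \left(5 + 56\right) 13367 = 61 \cdot 13367 = 815387$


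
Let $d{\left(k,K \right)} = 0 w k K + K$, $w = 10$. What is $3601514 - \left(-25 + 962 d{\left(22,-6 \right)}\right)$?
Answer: $3607311$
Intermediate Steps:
$d{\left(k,K \right)} = K$ ($d{\left(k,K \right)} = 0 \cdot 10 k K + K = 0 k K + K = 0 K + K = 0 + K = K$)
$3601514 - \left(-25 + 962 d{\left(22,-6 \right)}\right) = 3601514 + \left(25 - -5772\right) = 3601514 + \left(25 + 5772\right) = 3601514 + 5797 = 3607311$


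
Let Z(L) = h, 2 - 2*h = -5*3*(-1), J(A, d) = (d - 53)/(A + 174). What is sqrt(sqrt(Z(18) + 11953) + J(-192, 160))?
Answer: sqrt(-214 + 18*sqrt(47786))/6 ≈ 10.166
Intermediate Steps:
J(A, d) = (-53 + d)/(174 + A)
h = -13/2 (h = 1 - (-5*3)*(-1)/2 = 1 - (-15)*(-1)/2 = 1 - 1/2*15 = 1 - 15/2 = -13/2 ≈ -6.5000)
Z(L) = -13/2
sqrt(sqrt(Z(18) + 11953) + J(-192, 160)) = sqrt(sqrt(-13/2 + 11953) + (-53 + 160)/(174 - 192)) = sqrt(sqrt(23893/2) + 107/(-18)) = sqrt(sqrt(47786)/2 - 1/18*107) = sqrt(sqrt(47786)/2 - 107/18) = sqrt(-107/18 + sqrt(47786)/2)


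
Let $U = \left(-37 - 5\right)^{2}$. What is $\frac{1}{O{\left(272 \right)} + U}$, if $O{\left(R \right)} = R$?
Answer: $\frac{1}{2036} \approx 0.00049116$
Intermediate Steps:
$U = 1764$ ($U = \left(-42\right)^{2} = 1764$)
$\frac{1}{O{\left(272 \right)} + U} = \frac{1}{272 + 1764} = \frac{1}{2036}$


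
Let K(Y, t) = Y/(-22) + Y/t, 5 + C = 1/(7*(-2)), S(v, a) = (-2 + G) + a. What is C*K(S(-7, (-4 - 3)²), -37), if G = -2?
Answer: 188505/11396 ≈ 16.541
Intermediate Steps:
S(v, a) = -4 + a (S(v, a) = (-2 - 2) + a = -4 + a)
C = -71/14 (C = -5 + 1/(7*(-2)) = -5 + 1/(-14) = -5 - 1/14 = -71/14 ≈ -5.0714)
K(Y, t) = -Y/22 + Y/t (K(Y, t) = Y*(-1/22) + Y/t = -Y/22 + Y/t)
C*K(S(-7, (-4 - 3)²), -37) = -71*(-(-4 + (-4 - 3)²)/22 + (-4 + (-4 - 3)²)/(-37))/14 = -71*(-(-4 + (-7)²)/22 + (-4 + (-7)²)*(-1/37))/14 = -71*(-(-4 + 49)/22 + (-4 + 49)*(-1/37))/14 = -71*(-1/22*45 + 45*(-1/37))/14 = -71*(-45/22 - 45/37)/14 = -71/14*(-2655/814) = 188505/11396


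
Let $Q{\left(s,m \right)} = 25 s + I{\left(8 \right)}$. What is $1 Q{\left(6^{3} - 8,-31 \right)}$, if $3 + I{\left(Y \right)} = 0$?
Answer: $5197$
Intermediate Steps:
$I{\left(Y \right)} = -3$ ($I{\left(Y \right)} = -3 + 0 = -3$)
$Q{\left(s,m \right)} = -3 + 25 s$ ($Q{\left(s,m \right)} = 25 s - 3 = -3 + 25 s$)
$1 Q{\left(6^{3} - 8,-31 \right)} = 1 \left(-3 + 25 \left(6^{3} - 8\right)\right) = 1 \left(-3 + 25 \left(216 - 8\right)\right) = 1 \left(-3 + 25 \cdot 208\right) = 1 \left(-3 + 5200\right) = 1 \cdot 5197 = 5197$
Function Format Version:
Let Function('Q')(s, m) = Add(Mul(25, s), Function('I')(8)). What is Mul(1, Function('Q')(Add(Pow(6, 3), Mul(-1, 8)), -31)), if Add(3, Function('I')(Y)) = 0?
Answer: 5197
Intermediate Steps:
Function('I')(Y) = -3 (Function('I')(Y) = Add(-3, 0) = -3)
Function('Q')(s, m) = Add(-3, Mul(25, s)) (Function('Q')(s, m) = Add(Mul(25, s), -3) = Add(-3, Mul(25, s)))
Mul(1, Function('Q')(Add(Pow(6, 3), Mul(-1, 8)), -31)) = Mul(1, Add(-3, Mul(25, Add(Pow(6, 3), Mul(-1, 8))))) = Mul(1, Add(-3, Mul(25, Add(216, -8)))) = Mul(1, Add(-3, Mul(25, 208))) = Mul(1, Add(-3, 5200)) = Mul(1, 5197) = 5197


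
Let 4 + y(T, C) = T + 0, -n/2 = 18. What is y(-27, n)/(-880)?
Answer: 31/880 ≈ 0.035227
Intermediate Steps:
n = -36 (n = -2*18 = -36)
y(T, C) = -4 + T (y(T, C) = -4 + (T + 0) = -4 + T)
y(-27, n)/(-880) = (-4 - 27)/(-880) = -31*(-1/880) = 31/880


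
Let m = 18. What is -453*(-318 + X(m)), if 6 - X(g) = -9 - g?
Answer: 129105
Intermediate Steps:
X(g) = 15 + g (X(g) = 6 - (-9 - g) = 6 + (9 + g) = 15 + g)
-453*(-318 + X(m)) = -453*(-318 + (15 + 18)) = -453*(-318 + 33) = -453*(-285) = 129105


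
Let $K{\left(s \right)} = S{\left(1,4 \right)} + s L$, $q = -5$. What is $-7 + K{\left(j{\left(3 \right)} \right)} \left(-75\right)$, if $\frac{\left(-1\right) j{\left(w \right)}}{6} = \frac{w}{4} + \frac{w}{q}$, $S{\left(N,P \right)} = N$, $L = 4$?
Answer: $188$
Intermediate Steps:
$j{\left(w \right)} = - \frac{3 w}{10}$ ($j{\left(w \right)} = - 6 \left(\frac{w}{4} + \frac{w}{-5}\right) = - 6 \left(w \frac{1}{4} + w \left(- \frac{1}{5}\right)\right) = - 6 \left(\frac{w}{4} - \frac{w}{5}\right) = - 6 \frac{w}{20} = - \frac{3 w}{10}$)
$K{\left(s \right)} = 1 + 4 s$ ($K{\left(s \right)} = 1 + s 4 = 1 + 4 s$)
$-7 + K{\left(j{\left(3 \right)} \right)} \left(-75\right) = -7 + \left(1 + 4 \left(\left(- \frac{3}{10}\right) 3\right)\right) \left(-75\right) = -7 + \left(1 + 4 \left(- \frac{9}{10}\right)\right) \left(-75\right) = -7 + \left(1 - \frac{18}{5}\right) \left(-75\right) = -7 - -195 = -7 + 195 = 188$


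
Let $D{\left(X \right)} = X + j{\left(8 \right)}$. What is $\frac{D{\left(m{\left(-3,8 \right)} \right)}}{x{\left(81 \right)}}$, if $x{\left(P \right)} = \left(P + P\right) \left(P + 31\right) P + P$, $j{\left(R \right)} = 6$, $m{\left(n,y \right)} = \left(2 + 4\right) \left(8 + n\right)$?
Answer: $\frac{4}{163305} \approx 2.4494 \cdot 10^{-5}$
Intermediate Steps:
$m{\left(n,y \right)} = 48 + 6 n$ ($m{\left(n,y \right)} = 6 \left(8 + n\right) = 48 + 6 n$)
$x{\left(P \right)} = P + 2 P^{2} \left(31 + P\right)$ ($x{\left(P \right)} = 2 P \left(31 + P\right) P + P = 2 P^{2} \left(31 + P\right) + P = P + 2 P^{2} \left(31 + P\right)$)
$D{\left(X \right)} = 6 + X$ ($D{\left(X \right)} = X + 6 = 6 + X$)
$\frac{D{\left(m{\left(-3,8 \right)} \right)}}{x{\left(81 \right)}} = \frac{6 + \left(48 + 6 \left(-3\right)\right)}{81 \left(1 + 2 \cdot 81^{2} + 62 \cdot 81\right)} = \frac{6 + \left(48 - 18\right)}{81 \left(1 + 2 \cdot 6561 + 5022\right)} = \frac{6 + 30}{81 \left(1 + 13122 + 5022\right)} = \frac{36}{81 \cdot 18145} = \frac{36}{1469745} = 36 \cdot \frac{1}{1469745} = \frac{4}{163305}$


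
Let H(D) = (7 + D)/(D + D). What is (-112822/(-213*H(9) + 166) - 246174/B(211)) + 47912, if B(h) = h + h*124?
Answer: 9736733857/184625 ≈ 52738.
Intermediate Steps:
H(D) = (7 + D)/(2*D) (H(D) = (7 + D)/((2*D)) = (7 + D)*(1/(2*D)) = (7 + D)/(2*D))
B(h) = 125*h (B(h) = h + 124*h = 125*h)
(-112822/(-213*H(9) + 166) - 246174/B(211)) + 47912 = (-112822/(-213*(7 + 9)/(2*9) + 166) - 246174/(125*211)) + 47912 = (-112822/(-213*16/(2*9) + 166) - 246174/26375) + 47912 = (-112822/(-213*8/9 + 166) - 246174*1/26375) + 47912 = (-112822/(-568/3 + 166) - 246174/26375) + 47912 = (-112822/(-70/3) - 246174/26375) + 47912 = (-112822*(-3/70) - 246174/26375) + 47912 = (169233/35 - 246174/26375) + 47912 = 890980857/184625 + 47912 = 9736733857/184625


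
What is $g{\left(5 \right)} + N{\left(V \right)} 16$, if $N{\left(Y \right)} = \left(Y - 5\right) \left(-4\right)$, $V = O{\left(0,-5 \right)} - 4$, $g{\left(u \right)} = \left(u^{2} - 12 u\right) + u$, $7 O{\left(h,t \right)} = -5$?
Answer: $\frac{4142}{7} \approx 591.71$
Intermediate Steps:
$O{\left(h,t \right)} = - \frac{5}{7}$ ($O{\left(h,t \right)} = \frac{1}{7} \left(-5\right) = - \frac{5}{7}$)
$g{\left(u \right)} = u^{2} - 11 u$
$V = - \frac{33}{7}$ ($V = - \frac{5}{7} - 4 = - \frac{33}{7} \approx -4.7143$)
$N{\left(Y \right)} = 20 - 4 Y$ ($N{\left(Y \right)} = \left(-5 + Y\right) \left(-4\right) = 20 - 4 Y$)
$g{\left(5 \right)} + N{\left(V \right)} 16 = 5 \left(-11 + 5\right) + \left(20 - - \frac{132}{7}\right) 16 = 5 \left(-6\right) + \left(20 + \frac{132}{7}\right) 16 = -30 + \frac{272}{7} \cdot 16 = -30 + \frac{4352}{7} = \frac{4142}{7}$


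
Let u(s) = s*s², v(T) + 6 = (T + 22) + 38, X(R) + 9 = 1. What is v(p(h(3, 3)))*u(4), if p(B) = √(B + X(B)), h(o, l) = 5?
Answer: 3456 + 64*I*√3 ≈ 3456.0 + 110.85*I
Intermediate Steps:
X(R) = -8 (X(R) = -9 + 1 = -8)
p(B) = √(-8 + B) (p(B) = √(B - 8) = √(-8 + B))
v(T) = 54 + T (v(T) = -6 + ((T + 22) + 38) = -6 + ((22 + T) + 38) = -6 + (60 + T) = 54 + T)
u(s) = s³
v(p(h(3, 3)))*u(4) = (54 + √(-8 + 5))*4³ = (54 + √(-3))*64 = (54 + I*√3)*64 = 3456 + 64*I*√3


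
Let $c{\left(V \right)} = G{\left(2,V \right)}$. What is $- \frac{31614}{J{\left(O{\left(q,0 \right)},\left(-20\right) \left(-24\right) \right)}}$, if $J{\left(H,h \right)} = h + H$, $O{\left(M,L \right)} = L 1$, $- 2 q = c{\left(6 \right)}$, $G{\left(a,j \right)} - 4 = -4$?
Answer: $- \frac{5269}{80} \approx -65.863$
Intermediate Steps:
$G{\left(a,j \right)} = 0$ ($G{\left(a,j \right)} = 4 - 4 = 0$)
$c{\left(V \right)} = 0$
$q = 0$ ($q = \left(- \frac{1}{2}\right) 0 = 0$)
$O{\left(M,L \right)} = L$
$J{\left(H,h \right)} = H + h$
$- \frac{31614}{J{\left(O{\left(q,0 \right)},\left(-20\right) \left(-24\right) \right)}} = - \frac{31614}{0 - -480} = - \frac{31614}{0 + 480} = - \frac{31614}{480} = \left(-31614\right) \frac{1}{480} = - \frac{5269}{80}$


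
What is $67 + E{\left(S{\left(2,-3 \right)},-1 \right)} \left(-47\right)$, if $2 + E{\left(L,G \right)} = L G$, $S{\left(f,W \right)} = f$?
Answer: $255$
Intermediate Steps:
$E{\left(L,G \right)} = -2 + G L$ ($E{\left(L,G \right)} = -2 + L G = -2 + G L$)
$67 + E{\left(S{\left(2,-3 \right)},-1 \right)} \left(-47\right) = 67 + \left(-2 - 2\right) \left(-47\right) = 67 - -188 = 67 + 188 = 255$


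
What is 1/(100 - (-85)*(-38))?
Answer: -1/3130 ≈ -0.00031949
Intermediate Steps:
1/(100 - (-85)*(-38)) = 1/(100 - 1*3230) = 1/(100 - 3230) = 1/(-3130) = -1/3130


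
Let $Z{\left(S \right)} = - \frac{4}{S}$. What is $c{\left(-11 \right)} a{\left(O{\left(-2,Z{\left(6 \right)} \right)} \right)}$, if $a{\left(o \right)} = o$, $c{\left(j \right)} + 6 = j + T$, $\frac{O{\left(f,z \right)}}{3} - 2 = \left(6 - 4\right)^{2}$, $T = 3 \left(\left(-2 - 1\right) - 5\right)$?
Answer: $-738$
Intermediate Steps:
$T = -24$ ($T = 3 \left(\left(-2 - 1\right) - 5\right) = 3 \left(-3 - 5\right) = 3 \left(-8\right) = -24$)
$O{\left(f,z \right)} = 18$ ($O{\left(f,z \right)} = 6 + 3 \left(6 - 4\right)^{2} = 6 + 3 \cdot 2^{2} = 6 + 3 \cdot 4 = 6 + 12 = 18$)
$c{\left(j \right)} = -30 + j$ ($c{\left(j \right)} = -6 + \left(j - 24\right) = -6 + \left(-24 + j\right) = -30 + j$)
$c{\left(-11 \right)} a{\left(O{\left(-2,Z{\left(6 \right)} \right)} \right)} = \left(-30 - 11\right) 18 = \left(-41\right) 18 = -738$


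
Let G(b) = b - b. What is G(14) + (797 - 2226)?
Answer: -1429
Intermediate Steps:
G(b) = 0
G(14) + (797 - 2226) = 0 + (797 - 2226) = 0 - 1429 = -1429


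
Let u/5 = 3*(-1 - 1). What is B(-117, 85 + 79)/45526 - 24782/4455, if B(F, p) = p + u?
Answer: -563814181/101409165 ≈ -5.5598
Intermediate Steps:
u = -30 (u = 5*(3*(-1 - 1)) = 5*(3*(-2)) = 5*(-6) = -30)
B(F, p) = -30 + p (B(F, p) = p - 30 = -30 + p)
B(-117, 85 + 79)/45526 - 24782/4455 = (-30 + (85 + 79))/45526 - 24782/4455 = (-30 + 164)*(1/45526) - 24782*1/4455 = 134*(1/45526) - 24782/4455 = 67/22763 - 24782/4455 = -563814181/101409165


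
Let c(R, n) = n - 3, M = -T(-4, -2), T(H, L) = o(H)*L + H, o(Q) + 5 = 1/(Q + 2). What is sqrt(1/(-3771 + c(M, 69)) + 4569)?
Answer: 4*sqrt(3919923345)/3705 ≈ 67.594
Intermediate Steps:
o(Q) = -5 + 1/(2 + Q) (o(Q) = -5 + 1/(Q + 2) = -5 + 1/(2 + Q))
T(H, L) = H + L*(-9 - 5*H)/(2 + H) (T(H, L) = ((-9 - 5*H)/(2 + H))*L + H = L*(-9 - 5*H)/(2 + H) + H = H + L*(-9 - 5*H)/(2 + H))
M = -7 (M = -(-4*(2 - 4) - 1*(-2)*(9 + 5*(-4)))/(2 - 4) = -(-4*(-2) - 1*(-2)*(9 - 20))/(-2) = -(-1)*(8 - 1*(-2)*(-11))/2 = -(-1)*(8 - 22)/2 = -(-1)*(-14)/2 = -1*7 = -7)
c(R, n) = -3 + n
sqrt(1/(-3771 + c(M, 69)) + 4569) = sqrt(1/(-3771 + (-3 + 69)) + 4569) = sqrt(1/(-3771 + 66) + 4569) = sqrt(1/(-3705) + 4569) = sqrt(-1/3705 + 4569) = sqrt(16928144/3705) = 4*sqrt(3919923345)/3705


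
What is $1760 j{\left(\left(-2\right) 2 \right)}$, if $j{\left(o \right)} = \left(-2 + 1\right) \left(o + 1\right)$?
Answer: $5280$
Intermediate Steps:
$j{\left(o \right)} = -1 - o$ ($j{\left(o \right)} = - (1 + o) = -1 - o$)
$1760 j{\left(\left(-2\right) 2 \right)} = 1760 \left(-1 - \left(-2\right) 2\right) = 1760 \left(-1 - -4\right) = 1760 \left(-1 + 4\right) = 1760 \cdot 3 = 5280$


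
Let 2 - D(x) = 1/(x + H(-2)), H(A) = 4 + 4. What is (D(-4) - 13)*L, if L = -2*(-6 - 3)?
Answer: -405/2 ≈ -202.50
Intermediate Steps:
H(A) = 8
D(x) = 2 - 1/(8 + x) (D(x) = 2 - 1/(x + 8) = 2 - 1/(8 + x))
L = 18 (L = -2*(-9) = 18)
(D(-4) - 13)*L = ((15 + 2*(-4))/(8 - 4) - 13)*18 = ((15 - 8)/4 - 13)*18 = ((¼)*7 - 13)*18 = (7/4 - 13)*18 = -45/4*18 = -405/2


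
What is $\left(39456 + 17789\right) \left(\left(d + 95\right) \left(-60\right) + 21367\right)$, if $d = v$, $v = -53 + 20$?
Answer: $1010202515$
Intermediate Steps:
$v = -33$
$d = -33$
$\left(39456 + 17789\right) \left(\left(d + 95\right) \left(-60\right) + 21367\right) = \left(39456 + 17789\right) \left(\left(-33 + 95\right) \left(-60\right) + 21367\right) = 57245 \left(62 \left(-60\right) + 21367\right) = 57245 \left(-3720 + 21367\right) = 57245 \cdot 17647 = 1010202515$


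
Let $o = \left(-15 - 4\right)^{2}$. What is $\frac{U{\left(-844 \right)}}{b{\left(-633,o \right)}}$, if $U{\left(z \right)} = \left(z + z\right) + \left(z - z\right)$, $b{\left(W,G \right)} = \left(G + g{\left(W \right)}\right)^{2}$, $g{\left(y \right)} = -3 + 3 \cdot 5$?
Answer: $- \frac{1688}{139129} \approx -0.012133$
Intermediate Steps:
$o = 361$ ($o = \left(-19\right)^{2} = 361$)
$g{\left(y \right)} = 12$ ($g{\left(y \right)} = -3 + 15 = 12$)
$b{\left(W,G \right)} = \left(12 + G\right)^{2}$ ($b{\left(W,G \right)} = \left(G + 12\right)^{2} = \left(12 + G\right)^{2}$)
$U{\left(z \right)} = 2 z$ ($U{\left(z \right)} = 2 z + 0 = 2 z$)
$\frac{U{\left(-844 \right)}}{b{\left(-633,o \right)}} = \frac{2 \left(-844\right)}{\left(12 + 361\right)^{2}} = - \frac{1688}{373^{2}} = - \frac{1688}{139129}$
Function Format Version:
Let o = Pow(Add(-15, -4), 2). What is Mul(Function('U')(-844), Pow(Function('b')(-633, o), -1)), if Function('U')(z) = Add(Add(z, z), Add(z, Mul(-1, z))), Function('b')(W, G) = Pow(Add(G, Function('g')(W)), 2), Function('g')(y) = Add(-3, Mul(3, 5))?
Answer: Rational(-1688, 139129) ≈ -0.012133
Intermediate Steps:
o = 361 (o = Pow(-19, 2) = 361)
Function('g')(y) = 12 (Function('g')(y) = Add(-3, 15) = 12)
Function('b')(W, G) = Pow(Add(12, G), 2) (Function('b')(W, G) = Pow(Add(G, 12), 2) = Pow(Add(12, G), 2))
Function('U')(z) = Mul(2, z) (Function('U')(z) = Add(Mul(2, z), 0) = Mul(2, z))
Mul(Function('U')(-844), Pow(Function('b')(-633, o), -1)) = Mul(Mul(2, -844), Pow(Pow(Add(12, 361), 2), -1)) = Mul(-1688, Pow(Pow(373, 2), -1)) = Mul(-1688, Pow(139129, -1)) = Mul(-1688, Rational(1, 139129)) = Rational(-1688, 139129)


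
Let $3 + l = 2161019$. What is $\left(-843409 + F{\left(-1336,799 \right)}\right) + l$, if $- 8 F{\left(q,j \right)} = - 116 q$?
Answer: $1298235$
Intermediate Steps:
$l = 2161016$ ($l = -3 + 2161019 = 2161016$)
$F{\left(q,j \right)} = \frac{29 q}{2}$ ($F{\left(q,j \right)} = - \frac{\left(-116\right) q}{8} = \frac{29 q}{2}$)
$\left(-843409 + F{\left(-1336,799 \right)}\right) + l = \left(-843409 + \frac{29}{2} \left(-1336\right)\right) + 2161016 = \left(-843409 - 19372\right) + 2161016 = -862781 + 2161016 = 1298235$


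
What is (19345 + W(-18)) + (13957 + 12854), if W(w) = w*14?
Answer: 45904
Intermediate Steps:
W(w) = 14*w
(19345 + W(-18)) + (13957 + 12854) = (19345 + 14*(-18)) + (13957 + 12854) = (19345 - 252) + 26811 = 19093 + 26811 = 45904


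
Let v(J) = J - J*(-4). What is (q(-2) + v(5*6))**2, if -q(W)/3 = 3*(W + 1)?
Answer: 25281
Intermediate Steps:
v(J) = 5*J (v(J) = J - (-4)*J = J + 4*J = 5*J)
q(W) = -9 - 9*W (q(W) = -9*(W + 1) = -9*(1 + W) = -3*(3 + 3*W) = -9 - 9*W)
(q(-2) + v(5*6))**2 = ((-9 - 9*(-2)) + 5*(5*6))**2 = ((-9 + 18) + 5*30)**2 = (9 + 150)**2 = 159**2 = 25281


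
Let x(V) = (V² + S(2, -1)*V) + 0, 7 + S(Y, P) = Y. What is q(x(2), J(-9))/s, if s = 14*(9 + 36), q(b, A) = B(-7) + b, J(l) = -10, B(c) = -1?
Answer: -1/90 ≈ -0.011111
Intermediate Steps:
S(Y, P) = -7 + Y
x(V) = V² - 5*V (x(V) = (V² + (-7 + 2)*V) + 0 = (V² - 5*V) + 0 = V² - 5*V)
q(b, A) = -1 + b
s = 630 (s = 14*45 = 630)
q(x(2), J(-9))/s = (-1 + 2*(-5 + 2))/630 = (-1 + 2*(-3))*(1/630) = (-1 - 6)*(1/630) = -7*1/630 = -1/90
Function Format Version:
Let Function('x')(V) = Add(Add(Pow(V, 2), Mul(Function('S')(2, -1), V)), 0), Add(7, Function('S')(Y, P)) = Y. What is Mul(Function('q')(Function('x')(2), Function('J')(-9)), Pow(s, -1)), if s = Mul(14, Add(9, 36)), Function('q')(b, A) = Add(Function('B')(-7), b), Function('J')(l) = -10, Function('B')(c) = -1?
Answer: Rational(-1, 90) ≈ -0.011111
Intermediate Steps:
Function('S')(Y, P) = Add(-7, Y)
Function('x')(V) = Add(Pow(V, 2), Mul(-5, V)) (Function('x')(V) = Add(Add(Pow(V, 2), Mul(Add(-7, 2), V)), 0) = Add(Add(Pow(V, 2), Mul(-5, V)), 0) = Add(Pow(V, 2), Mul(-5, V)))
Function('q')(b, A) = Add(-1, b)
s = 630 (s = Mul(14, 45) = 630)
Mul(Function('q')(Function('x')(2), Function('J')(-9)), Pow(s, -1)) = Mul(Add(-1, Mul(2, Add(-5, 2))), Pow(630, -1)) = Mul(Add(-1, Mul(2, -3)), Rational(1, 630)) = Mul(Add(-1, -6), Rational(1, 630)) = Mul(-7, Rational(1, 630)) = Rational(-1, 90)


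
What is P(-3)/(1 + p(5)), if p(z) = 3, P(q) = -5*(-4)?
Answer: 5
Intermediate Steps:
P(q) = 20
P(-3)/(1 + p(5)) = 20/(1 + 3) = 20/4 = (1/4)*20 = 5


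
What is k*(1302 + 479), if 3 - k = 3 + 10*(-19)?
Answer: 338390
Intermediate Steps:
k = 190 (k = 3 - (3 + 10*(-19)) = 3 - (3 - 190) = 3 - 1*(-187) = 3 + 187 = 190)
k*(1302 + 479) = 190*(1302 + 479) = 190*1781 = 338390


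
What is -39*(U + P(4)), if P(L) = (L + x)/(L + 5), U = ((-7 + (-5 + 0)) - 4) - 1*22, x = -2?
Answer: 4420/3 ≈ 1473.3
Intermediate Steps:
U = -38 (U = ((-7 - 5) - 4) - 22 = (-12 - 4) - 22 = -16 - 22 = -38)
P(L) = (-2 + L)/(5 + L) (P(L) = (L - 2)/(L + 5) = (-2 + L)/(5 + L))
-39*(U + P(4)) = -39*(-38 + (-2 + 4)/(5 + 4)) = -39*(-38 + 2/9) = -39*(-340/9) = 4420/3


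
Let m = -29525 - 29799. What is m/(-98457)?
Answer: 59324/98457 ≈ 0.60254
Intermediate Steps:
m = -59324
m/(-98457) = -59324/(-98457) = -59324*(-1/98457) = 59324/98457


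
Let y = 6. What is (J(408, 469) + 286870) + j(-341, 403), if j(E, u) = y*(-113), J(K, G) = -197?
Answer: 285995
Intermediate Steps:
j(E, u) = -678 (j(E, u) = 6*(-113) = -678)
(J(408, 469) + 286870) + j(-341, 403) = (-197 + 286870) - 678 = 286673 - 678 = 285995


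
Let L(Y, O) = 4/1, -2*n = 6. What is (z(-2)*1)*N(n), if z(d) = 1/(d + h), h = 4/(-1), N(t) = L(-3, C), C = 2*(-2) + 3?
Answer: -⅔ ≈ -0.66667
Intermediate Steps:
C = -1 (C = -4 + 3 = -1)
n = -3 (n = -½*6 = -3)
L(Y, O) = 4 (L(Y, O) = 4*1 = 4)
N(t) = 4
h = -4 (h = 4*(-1) = -4)
z(d) = 1/(-4 + d) (z(d) = 1/(d - 4) = 1/(-4 + d))
(z(-2)*1)*N(n) = (1/(-4 - 2))*4 = (1/(-6))*4 = -⅙*1*4 = -⅙*4 = -⅔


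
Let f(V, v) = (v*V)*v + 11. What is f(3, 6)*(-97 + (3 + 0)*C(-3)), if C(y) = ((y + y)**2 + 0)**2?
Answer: 451129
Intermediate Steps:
f(V, v) = 11 + V*v**2 (f(V, v) = (V*v)*v + 11 = V*v**2 + 11 = 11 + V*v**2)
C(y) = 16*y**4 (C(y) = ((2*y)**2 + 0)**2 = (4*y**2 + 0)**2 = (4*y**2)**2 = 16*y**4)
f(3, 6)*(-97 + (3 + 0)*C(-3)) = (11 + 3*6**2)*(-97 + (3 + 0)*(16*(-3)**4)) = (11 + 3*36)*(-97 + 3*(16*81)) = (11 + 108)*(-97 + 3*1296) = 119*(-97 + 3888) = 119*3791 = 451129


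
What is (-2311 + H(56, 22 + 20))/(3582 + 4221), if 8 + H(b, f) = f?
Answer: -253/867 ≈ -0.29181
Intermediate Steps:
H(b, f) = -8 + f
(-2311 + H(56, 22 + 20))/(3582 + 4221) = (-2311 + (-8 + (22 + 20)))/(3582 + 4221) = (-2311 + (-8 + 42))/7803 = (-2311 + 34)*(1/7803) = -2277*1/7803 = -253/867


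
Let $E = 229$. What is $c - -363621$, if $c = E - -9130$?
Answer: $372980$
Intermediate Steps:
$c = 9359$ ($c = 229 - -9130 = 229 + 9130 = 9359$)
$c - -363621 = 9359 - -363621 = 9359 + 363621 = 372980$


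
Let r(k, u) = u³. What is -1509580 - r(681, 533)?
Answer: -152929017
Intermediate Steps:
-1509580 - r(681, 533) = -1509580 - 1*533³ = -1509580 - 1*151419437 = -1509580 - 151419437 = -152929017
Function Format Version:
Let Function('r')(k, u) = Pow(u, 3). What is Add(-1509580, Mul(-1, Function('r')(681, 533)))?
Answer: -152929017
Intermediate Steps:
Add(-1509580, Mul(-1, Function('r')(681, 533))) = Add(-1509580, Mul(-1, Pow(533, 3))) = Add(-1509580, Mul(-1, 151419437)) = Add(-1509580, -151419437) = -152929017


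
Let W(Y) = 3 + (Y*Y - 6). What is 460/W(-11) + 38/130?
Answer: 16071/3835 ≈ 4.1906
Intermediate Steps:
W(Y) = -3 + Y**2 (W(Y) = 3 + (Y**2 - 6) = 3 + (-6 + Y**2) = -3 + Y**2)
460/W(-11) + 38/130 = 460/(-3 + (-11)**2) + 38/130 = 460/(-3 + 121) + 38*(1/130) = 460/118 + 19/65 = 460*(1/118) + 19/65 = 230/59 + 19/65 = 16071/3835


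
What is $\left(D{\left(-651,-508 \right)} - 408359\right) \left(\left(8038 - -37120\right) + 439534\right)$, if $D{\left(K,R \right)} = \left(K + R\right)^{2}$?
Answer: $453149214024$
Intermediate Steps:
$\left(D{\left(-651,-508 \right)} - 408359\right) \left(\left(8038 - -37120\right) + 439534\right) = \left(\left(-651 - 508\right)^{2} - 408359\right) \left(\left(8038 - -37120\right) + 439534\right) = \left(\left(-1159\right)^{2} - 408359\right) \left(\left(8038 + 37120\right) + 439534\right) = \left(1343281 - 408359\right) \left(45158 + 439534\right) = 934922 \cdot 484692 = 453149214024$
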